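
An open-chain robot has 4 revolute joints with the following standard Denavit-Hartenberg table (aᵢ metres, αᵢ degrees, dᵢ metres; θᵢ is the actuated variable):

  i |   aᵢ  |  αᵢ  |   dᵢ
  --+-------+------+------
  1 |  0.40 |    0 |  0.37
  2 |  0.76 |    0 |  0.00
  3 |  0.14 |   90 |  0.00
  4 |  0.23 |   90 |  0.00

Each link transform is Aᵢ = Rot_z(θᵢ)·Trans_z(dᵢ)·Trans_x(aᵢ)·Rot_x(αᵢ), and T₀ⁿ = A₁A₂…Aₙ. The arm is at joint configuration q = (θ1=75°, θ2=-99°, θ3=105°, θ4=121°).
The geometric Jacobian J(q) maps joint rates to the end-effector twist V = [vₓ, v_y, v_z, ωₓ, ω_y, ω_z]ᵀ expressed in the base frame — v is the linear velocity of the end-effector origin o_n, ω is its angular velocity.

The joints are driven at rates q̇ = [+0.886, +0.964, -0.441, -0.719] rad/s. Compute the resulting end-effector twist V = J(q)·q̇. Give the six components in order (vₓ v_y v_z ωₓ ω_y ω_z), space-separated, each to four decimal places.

0.2217 1.5209 0.0852 -0.7101 0.1125 1.4090

o_n = [0.8012, 0.0985, 0.5671]
J₁: ẑ×o_n = [-0.0985, 0.8012, 0.0000], ω = ẑ
J2: z=[0.0000, 0.0000, 1.0000] o=[0.1035, 0.3864, 0.3700] → [0.2878, 0.6977, -0.0000, 0.0000, 0.0000, 1.0000]
J3: z=[0.0000, 0.0000, 1.0000] o=[0.7978, 0.0773, 0.3700] → [-0.0213, 0.0034, 0.0000, 0.0000, 0.0000, 1.0000]
J4: z=[0.9877, -0.1564, 0.0000] o=[0.8197, 0.2155, 0.3700] → [-0.0308, -0.1947, -0.1185, 0.9877, -0.1564, 0.0000]
V = J·q̇ = [0.2217, 1.5209, 0.0852, -0.7101, 0.1125, 1.4090]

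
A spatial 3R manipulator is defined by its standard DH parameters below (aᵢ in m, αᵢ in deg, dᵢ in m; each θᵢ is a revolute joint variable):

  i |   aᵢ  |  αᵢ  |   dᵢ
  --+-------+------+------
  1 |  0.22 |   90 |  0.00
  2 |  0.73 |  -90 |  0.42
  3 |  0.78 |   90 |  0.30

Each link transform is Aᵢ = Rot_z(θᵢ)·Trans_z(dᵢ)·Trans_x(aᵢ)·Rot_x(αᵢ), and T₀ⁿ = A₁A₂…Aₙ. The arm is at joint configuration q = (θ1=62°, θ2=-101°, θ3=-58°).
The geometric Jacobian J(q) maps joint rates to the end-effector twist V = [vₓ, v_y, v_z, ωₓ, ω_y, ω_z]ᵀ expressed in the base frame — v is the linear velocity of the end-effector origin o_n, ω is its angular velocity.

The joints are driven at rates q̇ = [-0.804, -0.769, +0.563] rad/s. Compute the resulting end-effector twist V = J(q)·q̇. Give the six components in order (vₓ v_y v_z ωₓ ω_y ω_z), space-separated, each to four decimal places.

o_n = [1.0940, -0.2461, -1.1796]
J₁: ẑ×o_n = [0.2461, 1.0940, -0.0000], ω = ẑ
J2: z=[0.8829, -0.4695, 0.0000] o=[0.1033, 0.1942, 0.0000] → [0.5538, 1.0415, 0.0763, 0.8829, -0.4695, 0.0000]
J3: z=[0.4608, 0.8667, -0.1908] o=[0.4087, -0.1259, -0.7166] → [-0.4242, 0.0826, -0.6493, 0.4608, 0.8667, -0.1908]
V = J·q̇ = [-0.8625, -1.6340, -0.4243, -0.4195, 0.8490, -0.9114]

-0.8625 -1.6340 -0.4243 -0.4195 0.8490 -0.9114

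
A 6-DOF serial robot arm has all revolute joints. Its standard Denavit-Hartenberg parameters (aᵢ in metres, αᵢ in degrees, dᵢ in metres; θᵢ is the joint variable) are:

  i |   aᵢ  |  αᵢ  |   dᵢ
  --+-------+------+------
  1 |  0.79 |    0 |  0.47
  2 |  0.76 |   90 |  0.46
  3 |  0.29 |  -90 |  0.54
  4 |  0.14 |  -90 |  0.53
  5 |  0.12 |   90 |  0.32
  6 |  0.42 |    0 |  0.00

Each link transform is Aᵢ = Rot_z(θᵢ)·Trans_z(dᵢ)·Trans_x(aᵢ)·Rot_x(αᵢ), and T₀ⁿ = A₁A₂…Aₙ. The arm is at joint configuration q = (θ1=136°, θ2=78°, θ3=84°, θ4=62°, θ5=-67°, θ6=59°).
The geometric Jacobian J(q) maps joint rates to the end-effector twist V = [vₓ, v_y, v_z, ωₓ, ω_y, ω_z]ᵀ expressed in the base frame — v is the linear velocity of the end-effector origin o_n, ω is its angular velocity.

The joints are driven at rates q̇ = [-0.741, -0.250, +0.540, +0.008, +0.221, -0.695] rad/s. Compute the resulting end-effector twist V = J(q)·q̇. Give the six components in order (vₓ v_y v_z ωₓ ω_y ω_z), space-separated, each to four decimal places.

o_n = [-0.4797, 0.5857, 0.8358]
J₁: ẑ×o_n = [-0.5857, -0.4797, 0.0000], ω = ẑ
J2: z=[0.0000, 0.0000, 1.0000] o=[-0.5683, 0.5488, 0.4700] → [-0.0370, 0.0886, 0.0000, 0.0000, 0.0000, 1.0000]
J3: z=[-0.5592, 0.8290, 0.0000] o=[-1.1983, 0.1238, 0.9300] → [-0.0781, -0.0527, -0.8541, -0.5592, 0.8290, 0.0000]
J4: z=[0.8245, 0.5561, 0.1045] o=[-1.5254, 0.5545, 1.2184] → [-0.2161, 0.4248, -0.5558, 0.8245, 0.5561, 0.1045]
J5: z=[0.3390, -0.3376, -0.8781] o=[-1.0250, 0.7430, 1.3392] → [0.0319, -0.3082, 0.1308, 0.3390, -0.3376, -0.8781]
J6: z=[-0.0949, 0.9164, -0.3889] o=[-0.8042, 0.6607, 1.0916] → [-0.2636, -0.1505, -0.2903, -0.0949, 0.9164, -0.3889]
V = J·q̇ = [0.5896, 0.3447, -0.2350, -0.1545, -0.2594, -0.9139]

0.5896 0.3447 -0.2350 -0.1545 -0.2594 -0.9139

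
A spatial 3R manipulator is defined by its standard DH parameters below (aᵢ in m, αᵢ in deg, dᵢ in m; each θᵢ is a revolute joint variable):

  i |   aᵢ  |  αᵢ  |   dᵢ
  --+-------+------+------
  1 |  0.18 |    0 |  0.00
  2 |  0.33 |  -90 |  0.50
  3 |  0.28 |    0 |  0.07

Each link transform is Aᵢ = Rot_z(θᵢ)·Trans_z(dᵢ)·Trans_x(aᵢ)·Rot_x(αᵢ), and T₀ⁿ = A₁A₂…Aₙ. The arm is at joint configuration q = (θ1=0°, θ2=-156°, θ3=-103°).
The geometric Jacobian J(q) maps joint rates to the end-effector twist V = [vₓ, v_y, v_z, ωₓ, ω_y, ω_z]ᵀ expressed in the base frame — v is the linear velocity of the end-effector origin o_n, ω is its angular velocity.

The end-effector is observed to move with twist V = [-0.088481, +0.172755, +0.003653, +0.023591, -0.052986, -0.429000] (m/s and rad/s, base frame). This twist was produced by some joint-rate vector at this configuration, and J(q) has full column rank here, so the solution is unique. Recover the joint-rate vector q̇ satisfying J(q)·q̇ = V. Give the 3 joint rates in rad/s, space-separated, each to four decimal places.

o_n = [-0.0355, -0.1726, 0.7728]
J₁: ẑ×o_n = [0.1726, -0.0355, 0.0000], ω = ẑ
J2: z=[0.0000, 0.0000, 1.0000] o=[0.1800, 0.0000, 0.0000] → [0.1726, -0.2155, 0.0000, 0.0000, 0.0000, 1.0000]
J3: z=[0.4067, -0.9135, 0.0000] o=[-0.1215, -0.1342, 0.5000] → [-0.2492, -0.1110, 0.0630, 0.4067, -0.9135, 0.0000]
q̇ = J⁺·V = [0.4820, -0.9110, 0.0580]

0.4820 -0.9110 0.0580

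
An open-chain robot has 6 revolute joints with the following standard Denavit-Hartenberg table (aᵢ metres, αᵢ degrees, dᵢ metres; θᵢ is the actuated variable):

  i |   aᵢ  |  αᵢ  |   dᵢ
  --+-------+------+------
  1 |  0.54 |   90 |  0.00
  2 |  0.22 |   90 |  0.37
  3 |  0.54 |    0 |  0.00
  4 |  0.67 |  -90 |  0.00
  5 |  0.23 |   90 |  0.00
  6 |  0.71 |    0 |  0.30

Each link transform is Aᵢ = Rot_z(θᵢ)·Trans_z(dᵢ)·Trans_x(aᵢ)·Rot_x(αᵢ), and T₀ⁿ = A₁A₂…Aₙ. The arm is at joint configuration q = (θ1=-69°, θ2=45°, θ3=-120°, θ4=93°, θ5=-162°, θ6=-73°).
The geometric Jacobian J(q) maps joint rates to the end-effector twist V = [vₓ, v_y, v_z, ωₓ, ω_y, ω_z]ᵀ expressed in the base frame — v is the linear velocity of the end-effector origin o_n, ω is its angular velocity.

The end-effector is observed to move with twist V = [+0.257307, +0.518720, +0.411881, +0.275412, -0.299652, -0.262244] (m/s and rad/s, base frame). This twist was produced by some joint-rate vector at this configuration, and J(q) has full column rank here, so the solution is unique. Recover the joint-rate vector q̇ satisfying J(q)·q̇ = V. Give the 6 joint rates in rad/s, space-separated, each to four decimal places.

o_n = [0.8253, 0.0147, -0.0457]
J₁: ẑ×o_n = [-0.0147, 0.8253, 0.0000], ω = ẑ
J2: z=[-0.9336, -0.3584, 0.0000] o=[0.1935, -0.5041, 0.0000] → [0.0164, -0.0426, -0.2579, -0.9336, -0.3584, 0.0000]
J3: z=[0.2534, -0.6601, -0.7071] o=[-0.0962, -0.7820, 0.1556] → [0.6962, -0.6006, 0.8102, 0.2534, -0.6601, -0.7071]
J4: z=[0.2534, -0.6601, -0.7071] o=[0.2720, -0.4361, -0.0354] → [0.3256, -0.3886, 0.4795, 0.2534, -0.6601, -0.7071]
J5: z=[-0.7168, -0.6190, 0.3210] o=[0.7073, -0.7212, 0.3868] → [0.0314, -0.2721, -0.4544, -0.7168, -0.6190, 0.3210]
J6: z=[-0.4417, 0.7593, 0.4778] o=[0.5832, -0.6751, 0.1987] → [-0.5151, 0.0078, -0.4886, -0.4417, 0.7593, 0.4778]
q̇ = J⁺·V = [0.2630, 0.6380, -0.2970, 0.1200, -0.7490, -0.8580]

0.2630 0.6380 -0.2970 0.1200 -0.7490 -0.8580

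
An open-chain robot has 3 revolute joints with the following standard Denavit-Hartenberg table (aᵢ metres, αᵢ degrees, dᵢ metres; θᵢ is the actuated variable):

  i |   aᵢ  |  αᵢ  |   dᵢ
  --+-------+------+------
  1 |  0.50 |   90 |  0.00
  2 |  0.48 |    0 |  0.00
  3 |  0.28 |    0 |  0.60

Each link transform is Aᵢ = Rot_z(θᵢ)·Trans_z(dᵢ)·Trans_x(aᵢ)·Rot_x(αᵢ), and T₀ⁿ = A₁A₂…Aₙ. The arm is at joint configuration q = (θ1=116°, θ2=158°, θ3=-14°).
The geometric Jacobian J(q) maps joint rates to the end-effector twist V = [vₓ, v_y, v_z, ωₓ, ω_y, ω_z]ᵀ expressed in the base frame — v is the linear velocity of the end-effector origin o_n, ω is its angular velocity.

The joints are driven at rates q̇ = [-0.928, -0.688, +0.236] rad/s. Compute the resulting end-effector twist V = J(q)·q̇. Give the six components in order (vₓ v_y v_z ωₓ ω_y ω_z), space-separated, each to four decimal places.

0.0141 -0.3922 0.4086 -0.4063 -0.1981 -0.9280

o_n = [0.6145, 0.1088, 0.3444]
J₁: ẑ×o_n = [-0.1088, 0.6145, 0.0000], ω = ẑ
J2: z=[0.8988, 0.4384, 0.0000] o=[-0.2192, 0.4494, 0.0000] → [0.1510, -0.3095, -0.6716, 0.8988, 0.4384, 0.0000]
J3: z=[0.8988, 0.4384, 0.0000] o=[-0.0241, 0.0494, 0.1798] → [0.0721, -0.1479, -0.2265, 0.8988, 0.4384, 0.0000]
V = J·q̇ = [0.0141, -0.3922, 0.4086, -0.4063, -0.1981, -0.9280]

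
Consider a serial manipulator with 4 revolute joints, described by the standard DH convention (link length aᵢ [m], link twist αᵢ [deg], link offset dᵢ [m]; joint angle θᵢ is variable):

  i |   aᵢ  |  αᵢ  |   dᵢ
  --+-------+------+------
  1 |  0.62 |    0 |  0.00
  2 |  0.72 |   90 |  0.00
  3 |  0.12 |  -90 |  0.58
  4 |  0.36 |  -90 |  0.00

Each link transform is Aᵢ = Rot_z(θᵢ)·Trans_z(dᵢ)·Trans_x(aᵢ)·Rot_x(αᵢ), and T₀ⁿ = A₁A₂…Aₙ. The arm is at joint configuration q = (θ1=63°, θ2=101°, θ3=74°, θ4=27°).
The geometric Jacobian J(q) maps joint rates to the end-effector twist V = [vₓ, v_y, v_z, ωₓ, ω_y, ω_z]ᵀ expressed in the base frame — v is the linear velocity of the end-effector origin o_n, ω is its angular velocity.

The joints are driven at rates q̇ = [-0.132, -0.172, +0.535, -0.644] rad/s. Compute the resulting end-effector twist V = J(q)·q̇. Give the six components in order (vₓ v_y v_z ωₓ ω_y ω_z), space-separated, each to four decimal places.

o_n = [-0.4126, 1.1848, 0.4237]
J₁: ẑ×o_n = [-1.1848, -0.4126, 0.0000], ω = ẑ
J2: z=[0.0000, 0.0000, 1.0000] o=[0.2815, 0.5524, 0.0000] → [-0.6324, -0.6941, 0.0000, 0.0000, 0.0000, 1.0000]
J3: z=[0.2756, 0.9613, 0.0000] o=[-0.4106, 0.7509, 0.0000] → [0.4073, -0.1168, 0.1215, 0.2756, 0.9613, 0.0000]
J4: z=[0.9240, -0.2650, 0.2756] o=[-0.2826, 1.3175, 0.1154] → [-0.0451, -0.3208, -0.1571, 0.9240, -0.2650, 0.2756]
V = J·q̇ = [0.5121, 0.3179, 0.1662, -0.4476, 0.6849, -0.4815]

0.5121 0.3179 0.1662 -0.4476 0.6849 -0.4815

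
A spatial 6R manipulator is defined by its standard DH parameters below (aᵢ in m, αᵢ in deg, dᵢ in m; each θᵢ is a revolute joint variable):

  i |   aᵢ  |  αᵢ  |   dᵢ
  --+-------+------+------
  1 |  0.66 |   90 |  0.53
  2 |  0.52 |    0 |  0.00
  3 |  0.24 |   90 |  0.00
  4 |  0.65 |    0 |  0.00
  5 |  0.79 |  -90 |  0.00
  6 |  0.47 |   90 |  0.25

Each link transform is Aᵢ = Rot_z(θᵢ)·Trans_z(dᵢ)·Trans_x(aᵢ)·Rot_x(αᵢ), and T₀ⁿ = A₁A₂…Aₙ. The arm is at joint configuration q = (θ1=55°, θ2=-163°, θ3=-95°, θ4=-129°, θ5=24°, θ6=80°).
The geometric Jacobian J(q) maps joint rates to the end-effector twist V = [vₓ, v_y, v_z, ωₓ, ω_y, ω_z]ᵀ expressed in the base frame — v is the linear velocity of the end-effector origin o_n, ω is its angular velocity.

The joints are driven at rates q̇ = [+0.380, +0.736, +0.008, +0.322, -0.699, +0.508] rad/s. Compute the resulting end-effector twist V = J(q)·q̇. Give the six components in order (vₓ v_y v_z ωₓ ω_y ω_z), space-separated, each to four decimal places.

0.0059 -0.3185 -0.8035 0.2317 -0.7370 0.7816

o_n = [-1.3045, 0.5983, 0.1319]
J₁: ẑ×o_n = [-0.5983, -1.3045, 0.0000], ω = ẑ
J2: z=[0.8192, -0.5736, 0.0000] o=[0.3786, 0.5406, 0.5300] → [0.2283, 0.3261, -0.9182, 0.8192, -0.5736, 0.0000]
J3: z=[0.8192, -0.5736, 0.0000] o=[0.0933, 0.1333, 0.3780] → [0.1411, 0.2016, -0.4209, 0.8192, -0.5736, 0.0000]
J4: z=[0.5610, 0.8013, 0.2079] o=[0.0647, 0.0924, 0.6127] → [-0.4904, -0.0149, 1.3809, 0.5610, 0.8013, 0.2079]
J5: z=[0.5610, 0.8013, 0.2079] o=[-0.3003, 0.4518, 0.2126] → [-0.0951, -0.1635, 0.8868, 0.5610, 0.8013, 0.2079]
J6: z=[-0.3272, -0.0161, 0.9448] o=[-0.9010, 0.9243, 0.0126] → [0.3062, -0.3422, 0.1002, -0.3272, -0.0161, 0.9448]
V = J·q̇ = [0.0059, -0.3185, -0.8035, 0.2317, -0.7370, 0.7816]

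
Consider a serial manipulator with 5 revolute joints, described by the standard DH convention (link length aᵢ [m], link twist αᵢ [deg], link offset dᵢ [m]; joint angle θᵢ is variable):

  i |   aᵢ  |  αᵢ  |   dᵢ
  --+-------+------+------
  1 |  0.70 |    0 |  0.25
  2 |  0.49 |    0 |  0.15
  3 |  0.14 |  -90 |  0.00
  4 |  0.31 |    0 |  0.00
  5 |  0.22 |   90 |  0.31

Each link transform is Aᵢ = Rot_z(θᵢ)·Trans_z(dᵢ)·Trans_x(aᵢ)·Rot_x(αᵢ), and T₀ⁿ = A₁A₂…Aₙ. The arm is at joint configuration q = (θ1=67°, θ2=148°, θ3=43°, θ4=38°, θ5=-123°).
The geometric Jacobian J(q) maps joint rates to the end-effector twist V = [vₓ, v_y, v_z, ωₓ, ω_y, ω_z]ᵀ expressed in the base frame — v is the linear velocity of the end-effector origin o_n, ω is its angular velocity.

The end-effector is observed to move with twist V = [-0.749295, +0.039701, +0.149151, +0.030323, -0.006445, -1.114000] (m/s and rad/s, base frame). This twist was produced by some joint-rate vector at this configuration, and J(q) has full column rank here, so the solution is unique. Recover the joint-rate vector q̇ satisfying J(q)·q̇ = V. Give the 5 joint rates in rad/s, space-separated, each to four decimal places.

-0.1580 -0.9590 0.0030 -0.6130 0.6440

o_n = [0.0915, -0.0958, 0.4283]
J₁: ẑ×o_n = [0.0958, 0.0915, -0.0000], ω = ẑ
J2: z=[0.0000, 0.0000, 1.0000] o=[0.2735, 0.6444, 0.2500] → [0.7401, -0.1820, 0.0000, 0.0000, 0.0000, 1.0000]
J3: z=[0.0000, 0.0000, 1.0000] o=[-0.1279, 0.3633, 0.4000] → [0.4591, 0.2193, -0.0000, 0.0000, 0.0000, 1.0000]
J4: z=[0.9781, -0.2079, 0.0000] o=[-0.1570, 0.2264, 0.4000] → [-0.0059, -0.0277, -0.2635, 0.9781, -0.2079, 0.0000]
J5: z=[0.9781, -0.2079, 0.0000] o=[-0.2078, -0.0126, 0.2091] → [-0.0456, -0.2144, -0.0192, 0.9781, -0.2079, 0.0000]
q̇ = J⁺·V = [-0.1580, -0.9590, 0.0030, -0.6130, 0.6440]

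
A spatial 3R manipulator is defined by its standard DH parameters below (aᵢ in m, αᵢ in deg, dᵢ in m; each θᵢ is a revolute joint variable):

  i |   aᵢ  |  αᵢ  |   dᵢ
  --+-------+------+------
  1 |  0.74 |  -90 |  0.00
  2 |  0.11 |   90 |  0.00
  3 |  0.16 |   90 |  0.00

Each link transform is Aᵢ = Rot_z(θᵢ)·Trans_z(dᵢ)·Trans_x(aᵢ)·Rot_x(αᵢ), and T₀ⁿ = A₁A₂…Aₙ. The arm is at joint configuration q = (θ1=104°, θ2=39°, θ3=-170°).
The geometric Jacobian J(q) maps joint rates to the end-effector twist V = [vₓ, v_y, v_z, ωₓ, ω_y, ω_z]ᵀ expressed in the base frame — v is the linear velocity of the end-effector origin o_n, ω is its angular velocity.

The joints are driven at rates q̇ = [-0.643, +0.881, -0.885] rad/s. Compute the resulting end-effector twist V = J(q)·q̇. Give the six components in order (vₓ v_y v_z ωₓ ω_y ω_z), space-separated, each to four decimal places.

o_n = [-0.1431, 0.6889, 0.0299]
J₁: ẑ×o_n = [-0.6889, -0.1431, 0.0000], ω = ẑ
J2: z=[-0.9703, -0.2419, 0.0000] o=[-0.1790, 0.7180, 0.0000] → [-0.0072, 0.0290, 0.0370, -0.9703, -0.2419, 0.0000]
J3: z=[-0.1522, 0.6106, 0.7771] o=[-0.1997, 0.8010, -0.0692] → [0.1477, 0.0591, -0.0175, -0.1522, 0.6106, 0.7771]
V = J·q̇ = [0.3059, 0.0653, 0.0480, -0.7201, -0.7535, -1.3308]

0.3059 0.0653 0.0480 -0.7201 -0.7535 -1.3308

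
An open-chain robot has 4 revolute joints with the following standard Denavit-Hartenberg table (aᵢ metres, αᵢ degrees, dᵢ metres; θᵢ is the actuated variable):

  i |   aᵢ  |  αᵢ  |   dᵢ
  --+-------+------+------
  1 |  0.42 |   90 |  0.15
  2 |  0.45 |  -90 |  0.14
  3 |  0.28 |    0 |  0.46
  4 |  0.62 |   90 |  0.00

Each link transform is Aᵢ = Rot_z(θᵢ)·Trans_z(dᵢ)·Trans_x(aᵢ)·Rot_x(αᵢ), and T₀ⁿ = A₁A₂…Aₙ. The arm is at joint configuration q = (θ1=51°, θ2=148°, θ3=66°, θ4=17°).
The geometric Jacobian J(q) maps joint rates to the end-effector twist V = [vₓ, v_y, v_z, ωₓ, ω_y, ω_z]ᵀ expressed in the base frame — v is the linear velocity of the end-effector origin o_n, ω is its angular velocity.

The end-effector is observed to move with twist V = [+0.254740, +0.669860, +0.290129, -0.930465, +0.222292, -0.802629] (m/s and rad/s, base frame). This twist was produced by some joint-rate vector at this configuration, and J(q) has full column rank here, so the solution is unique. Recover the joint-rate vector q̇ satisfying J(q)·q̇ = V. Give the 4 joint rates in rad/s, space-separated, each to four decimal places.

o_n = [-0.7986, 0.1757, 0.0988]
J₁: ẑ×o_n = [-0.1757, -0.7986, 0.0000], ω = ẑ
J2: z=[0.7771, -0.6293, 0.0000] o=[0.2643, 0.3264, 0.1500] → [0.0323, 0.0398, -0.7860, 0.7771, -0.6293, 0.0000]
J3: z=[-0.3335, -0.4118, -0.8480] o=[0.1330, -0.0583, 0.3885] → [0.3177, 0.6934, -0.4617, -0.3335, -0.4118, -0.8480]
J4: z=[-0.3335, -0.4118, -0.8480] o=[-0.2800, -0.1618, 0.0587] → [0.2697, 0.4531, -0.3261, -0.3335, -0.4118, -0.8480]
q̇ = J⁺·V = [-0.1420, -0.8630, 0.9900, -0.2110]

-0.1420 -0.8630 0.9900 -0.2110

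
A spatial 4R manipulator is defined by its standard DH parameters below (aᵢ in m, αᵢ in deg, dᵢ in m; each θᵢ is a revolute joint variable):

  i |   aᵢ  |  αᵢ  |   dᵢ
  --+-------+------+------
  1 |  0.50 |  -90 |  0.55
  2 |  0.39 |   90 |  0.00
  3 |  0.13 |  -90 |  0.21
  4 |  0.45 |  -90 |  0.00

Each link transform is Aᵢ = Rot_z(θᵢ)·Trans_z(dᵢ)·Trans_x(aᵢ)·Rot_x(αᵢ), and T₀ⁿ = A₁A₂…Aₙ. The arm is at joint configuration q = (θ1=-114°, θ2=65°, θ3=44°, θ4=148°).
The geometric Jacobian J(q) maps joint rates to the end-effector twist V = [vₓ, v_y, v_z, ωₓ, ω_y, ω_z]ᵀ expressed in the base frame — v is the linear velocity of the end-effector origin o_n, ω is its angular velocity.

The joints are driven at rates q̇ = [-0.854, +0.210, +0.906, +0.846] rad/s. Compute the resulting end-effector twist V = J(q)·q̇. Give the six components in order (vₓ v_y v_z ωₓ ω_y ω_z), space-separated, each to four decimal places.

o_n = [-0.3885, -0.4428, 0.3486]
J₁: ẑ×o_n = [0.4428, -0.3885, 0.0000], ω = ẑ
J2: z=[0.9135, -0.4067, 0.0000] o=[-0.2034, -0.4568, 0.5500] → [0.0819, 0.1840, -0.0625, 0.9135, -0.4067, 0.0000]
J3: z=[-0.3686, -0.8280, 0.4226] o=[-0.2704, -0.6073, 0.1965] → [-0.1954, 0.0061, -0.1584, -0.3686, -0.8280, 0.4226]
J4: z=[0.7766, -0.0244, 0.6296] o=[-0.2814, -0.8540, 0.2005] → [-0.2625, -0.1824, 0.3167, 0.7766, -0.0244, 0.6296]
V = J·q̇ = [-0.7601, 0.2217, 0.1113, 0.5148, -0.8562, 0.0615]

-0.7601 0.2217 0.1113 0.5148 -0.8562 0.0615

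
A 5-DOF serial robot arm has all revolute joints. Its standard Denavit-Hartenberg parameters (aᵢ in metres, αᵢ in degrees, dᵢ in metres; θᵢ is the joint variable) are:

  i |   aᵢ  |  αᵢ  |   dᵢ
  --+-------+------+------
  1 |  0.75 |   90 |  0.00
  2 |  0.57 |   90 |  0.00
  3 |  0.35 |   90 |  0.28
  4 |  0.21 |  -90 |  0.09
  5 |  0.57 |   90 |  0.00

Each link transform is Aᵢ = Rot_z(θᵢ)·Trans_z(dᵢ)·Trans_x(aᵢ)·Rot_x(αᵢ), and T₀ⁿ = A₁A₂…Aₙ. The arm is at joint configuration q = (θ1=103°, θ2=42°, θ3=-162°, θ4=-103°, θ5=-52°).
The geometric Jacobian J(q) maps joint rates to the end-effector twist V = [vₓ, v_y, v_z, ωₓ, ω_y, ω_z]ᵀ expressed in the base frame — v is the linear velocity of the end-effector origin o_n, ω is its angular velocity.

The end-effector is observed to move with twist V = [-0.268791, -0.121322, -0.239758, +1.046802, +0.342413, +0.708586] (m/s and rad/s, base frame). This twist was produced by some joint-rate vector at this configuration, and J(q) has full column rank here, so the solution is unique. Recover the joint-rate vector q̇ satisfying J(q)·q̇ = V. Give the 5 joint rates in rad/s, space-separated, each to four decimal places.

0.5310 0.6120 -0.1430 0.4020 -0.3410

o_n = [0.2718, 0.7947, 0.3256]
J₁: ẑ×o_n = [-0.7947, 0.2718, 0.0000], ω = ẑ
J2: z=[0.9744, 0.2250, 0.0000] o=[-0.1687, 0.7308, 0.0000] → [0.0732, -0.3172, -0.0368, 0.9744, 0.2250, 0.0000]
J3: z=[-0.1505, 0.6520, -0.7431] o=[-0.2640, 1.1435, 0.3814] → [-0.2956, -0.4066, -0.2968, -0.1505, 0.6520, -0.7431]
J4: z=[0.9783, -0.0098, -0.2068] o=[-0.3559, 1.0607, -0.0494] → [-0.0587, -0.4966, -0.2540, 0.9783, -0.0098, -0.2068]
J5: z=[-0.1046, -0.8854, -0.4529] o=[-0.2303, 0.9622, 0.1141] → [-0.2631, -0.2053, 0.4621, -0.1046, -0.8854, -0.4529]
q̇ = J⁺·V = [0.5310, 0.6120, -0.1430, 0.4020, -0.3410]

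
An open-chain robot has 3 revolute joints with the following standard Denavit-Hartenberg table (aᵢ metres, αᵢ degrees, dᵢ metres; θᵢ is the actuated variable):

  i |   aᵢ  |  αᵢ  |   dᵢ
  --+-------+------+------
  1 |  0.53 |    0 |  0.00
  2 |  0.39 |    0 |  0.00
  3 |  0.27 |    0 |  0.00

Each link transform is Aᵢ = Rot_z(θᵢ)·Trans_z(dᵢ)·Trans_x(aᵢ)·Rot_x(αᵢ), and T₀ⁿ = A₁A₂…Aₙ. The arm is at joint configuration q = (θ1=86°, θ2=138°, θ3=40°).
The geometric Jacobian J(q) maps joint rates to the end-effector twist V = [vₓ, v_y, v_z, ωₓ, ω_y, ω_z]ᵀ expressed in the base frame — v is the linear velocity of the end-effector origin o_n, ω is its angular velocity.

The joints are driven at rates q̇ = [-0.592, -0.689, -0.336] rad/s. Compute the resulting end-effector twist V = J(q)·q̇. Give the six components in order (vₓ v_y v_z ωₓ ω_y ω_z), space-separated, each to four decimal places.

-0.4682 0.3831 0.0000 0.0000 0.0000 -1.6170

o_n = [-0.2718, -0.0107, 0.0000]
J₁: ẑ×o_n = [0.0107, -0.2718, 0.0000], ω = ẑ
J2: z=[0.0000, 0.0000, 1.0000] o=[0.0370, 0.5287, 0.0000] → [0.5394, -0.3088, 0.0000, 0.0000, 0.0000, 1.0000]
J3: z=[0.0000, 0.0000, 1.0000] o=[-0.2436, 0.2578, 0.0000] → [0.2685, -0.0282, 0.0000, 0.0000, 0.0000, 1.0000]
V = J·q̇ = [-0.4682, 0.3831, 0.0000, 0.0000, 0.0000, -1.6170]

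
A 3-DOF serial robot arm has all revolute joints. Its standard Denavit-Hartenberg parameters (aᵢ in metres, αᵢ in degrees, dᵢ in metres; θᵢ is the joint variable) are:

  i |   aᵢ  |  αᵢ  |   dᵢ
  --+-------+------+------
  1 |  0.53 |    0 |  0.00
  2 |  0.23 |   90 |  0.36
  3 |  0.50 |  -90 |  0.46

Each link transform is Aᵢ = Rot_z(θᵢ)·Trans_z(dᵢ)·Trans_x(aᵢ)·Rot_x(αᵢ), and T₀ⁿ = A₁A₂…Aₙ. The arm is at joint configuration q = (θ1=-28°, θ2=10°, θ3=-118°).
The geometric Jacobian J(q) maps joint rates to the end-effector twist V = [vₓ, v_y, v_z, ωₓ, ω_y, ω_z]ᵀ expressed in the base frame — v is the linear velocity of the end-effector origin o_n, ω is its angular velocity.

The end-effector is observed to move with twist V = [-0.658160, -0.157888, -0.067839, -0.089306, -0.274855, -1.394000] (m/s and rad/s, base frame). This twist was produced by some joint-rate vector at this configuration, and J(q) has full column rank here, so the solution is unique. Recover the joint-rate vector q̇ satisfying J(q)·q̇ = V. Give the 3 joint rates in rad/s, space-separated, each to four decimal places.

-0.6900 -0.7040 0.2890

o_n = [0.3213, -0.6848, -0.0815]
J₁: ẑ×o_n = [0.6848, 0.3213, -0.0000], ω = ẑ
J2: z=[0.0000, 0.0000, 1.0000] o=[0.4680, -0.2488, 0.0000] → [0.4360, -0.1467, 0.0000, 0.0000, 0.0000, 1.0000]
J3: z=[-0.3090, -0.9511, 0.0000] o=[0.6867, -0.3199, 0.3600] → [0.4199, -0.1364, -0.2347, -0.3090, -0.9511, 0.0000]
q̇ = J⁺·V = [-0.6900, -0.7040, 0.2890]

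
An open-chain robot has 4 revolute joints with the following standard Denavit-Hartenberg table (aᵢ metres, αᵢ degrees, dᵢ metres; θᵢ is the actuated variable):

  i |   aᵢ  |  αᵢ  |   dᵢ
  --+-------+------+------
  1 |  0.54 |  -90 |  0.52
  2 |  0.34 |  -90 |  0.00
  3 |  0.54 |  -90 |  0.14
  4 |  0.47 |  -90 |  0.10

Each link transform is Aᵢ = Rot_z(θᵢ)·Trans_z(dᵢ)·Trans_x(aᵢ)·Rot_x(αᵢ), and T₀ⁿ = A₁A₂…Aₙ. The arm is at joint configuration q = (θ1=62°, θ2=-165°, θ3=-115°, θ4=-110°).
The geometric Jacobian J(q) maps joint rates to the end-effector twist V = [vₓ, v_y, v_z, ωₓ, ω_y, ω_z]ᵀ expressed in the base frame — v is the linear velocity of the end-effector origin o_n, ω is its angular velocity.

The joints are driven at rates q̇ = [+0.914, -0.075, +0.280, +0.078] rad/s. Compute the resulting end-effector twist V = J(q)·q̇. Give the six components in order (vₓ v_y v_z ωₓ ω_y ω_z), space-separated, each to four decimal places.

o_n = [-0.1392, 0.5603, 1.1518]
J₁: ẑ×o_n = [-0.5603, -0.1392, 0.0000], ω = ẑ
J2: z=[-0.8829, 0.4695, 0.0000] o=[0.2535, 0.4768, 0.5200] → [0.2966, 0.5579, 0.1106, -0.8829, 0.4695, 0.0000]
J3: z=[0.1215, 0.2285, 0.9659] o=[0.0993, 0.1868, 0.6080] → [-0.2365, -0.2965, 0.0999, 0.1215, 0.2285, 0.9659]
J4: z=[-0.7841, -0.5745, 0.2346] o=[-0.2123, 0.6432, 0.6842] → [-0.2492, 0.3838, 0.1070, -0.7841, -0.5745, 0.2346]
V = J·q̇ = [-0.6201, -0.2222, 0.0280, 0.0391, -0.0160, 1.2028]

-0.6201 -0.2222 0.0280 0.0391 -0.0160 1.2028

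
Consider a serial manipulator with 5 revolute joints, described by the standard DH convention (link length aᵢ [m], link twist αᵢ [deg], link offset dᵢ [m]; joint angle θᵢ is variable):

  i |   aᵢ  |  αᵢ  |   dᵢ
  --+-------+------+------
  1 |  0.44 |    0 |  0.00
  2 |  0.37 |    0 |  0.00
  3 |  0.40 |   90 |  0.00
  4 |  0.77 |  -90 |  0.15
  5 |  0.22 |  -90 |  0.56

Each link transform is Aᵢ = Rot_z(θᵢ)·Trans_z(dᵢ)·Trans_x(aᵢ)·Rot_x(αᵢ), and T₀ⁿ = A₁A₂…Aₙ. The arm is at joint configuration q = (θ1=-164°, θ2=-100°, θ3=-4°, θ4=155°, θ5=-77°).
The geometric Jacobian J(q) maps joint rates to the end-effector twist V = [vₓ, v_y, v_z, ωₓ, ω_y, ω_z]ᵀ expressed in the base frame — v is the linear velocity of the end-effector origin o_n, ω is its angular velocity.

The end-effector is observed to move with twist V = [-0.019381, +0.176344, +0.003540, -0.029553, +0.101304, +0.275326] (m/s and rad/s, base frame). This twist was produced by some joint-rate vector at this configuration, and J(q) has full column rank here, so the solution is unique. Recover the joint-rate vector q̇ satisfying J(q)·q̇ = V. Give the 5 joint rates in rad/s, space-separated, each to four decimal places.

o_n = [-0.0773, -0.3196, -0.1612]
J₁: ẑ×o_n = [0.3196, -0.0773, 0.0000], ω = ẑ
J2: z=[0.0000, 0.0000, 1.0000] o=[-0.4230, -0.1213, 0.0000] → [0.1983, 0.3457, -0.0000, 0.0000, 0.0000, 1.0000]
J3: z=[0.0000, 0.0000, 1.0000] o=[-0.4616, 0.2467, 0.0000] → [0.5663, 0.3844, -0.0000, 0.0000, 0.0000, 1.0000]
J4: z=[0.9994, 0.0349, 0.0000] o=[-0.4756, 0.6464, 0.0000] → [-0.0056, 0.1611, -0.9794, 0.9994, 0.0349, 0.0000]
J5: z=[0.0147, -0.4224, -0.9063] o=[-0.3013, -0.0457, 0.3254] → [-0.0427, -0.1959, 0.0906, 0.0147, -0.4224, -0.9063]
q̇ = J⁺·V = [-0.2710, 0.3490, -0.0220, -0.0260, -0.2420]

-0.2710 0.3490 -0.0220 -0.0260 -0.2420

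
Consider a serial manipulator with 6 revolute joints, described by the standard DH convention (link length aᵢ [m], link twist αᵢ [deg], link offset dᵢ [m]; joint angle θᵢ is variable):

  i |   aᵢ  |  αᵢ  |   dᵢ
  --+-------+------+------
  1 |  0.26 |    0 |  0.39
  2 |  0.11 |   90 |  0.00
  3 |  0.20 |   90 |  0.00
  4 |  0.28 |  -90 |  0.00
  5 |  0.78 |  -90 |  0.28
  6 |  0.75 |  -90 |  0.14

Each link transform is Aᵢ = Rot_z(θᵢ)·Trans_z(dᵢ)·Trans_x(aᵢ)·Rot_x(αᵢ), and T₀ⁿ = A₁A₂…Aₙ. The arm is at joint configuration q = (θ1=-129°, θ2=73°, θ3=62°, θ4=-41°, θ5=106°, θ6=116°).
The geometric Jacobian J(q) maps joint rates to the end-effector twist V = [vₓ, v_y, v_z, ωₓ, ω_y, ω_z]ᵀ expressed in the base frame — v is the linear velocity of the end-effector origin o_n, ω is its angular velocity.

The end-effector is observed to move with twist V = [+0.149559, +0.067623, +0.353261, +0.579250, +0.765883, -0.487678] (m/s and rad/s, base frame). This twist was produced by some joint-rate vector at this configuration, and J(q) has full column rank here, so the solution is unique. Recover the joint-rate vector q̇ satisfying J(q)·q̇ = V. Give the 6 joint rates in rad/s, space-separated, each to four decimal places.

o_n = [-0.0504, 0.1866, 0.5378]
J₁: ẑ×o_n = [-0.1866, -0.0504, 0.0000], ω = ẑ
J2: z=[0.0000, 0.0000, 1.0000] o=[-0.1636, -0.2021, 0.3900] → [-0.3887, 0.1132, 0.0000, 0.0000, 0.0000, 1.0000]
J3: z=[-0.8290, -0.5592, 0.0000] o=[-0.1021, -0.2933, 0.3900] → [-0.0827, 0.1226, -0.3689, -0.8290, -0.5592, 0.0000]
J4: z=[0.4937, -0.7320, -0.4695] o=[-0.0496, -0.3711, 0.5666] → [0.2829, 0.0146, 0.2748, 0.4937, -0.7320, -0.4695]
J5: z=[-0.4535, -0.6774, 0.5793] o=[0.1582, -0.3506, 0.7532] → [-0.1654, -0.2184, -0.3849, -0.4535, -0.6774, 0.5793]
J6: z=[-0.5772, -0.2721, -0.7700] o=[-0.4985, -0.0072, 1.1241] → [0.3087, -0.6834, 0.0101, -0.5772, -0.2721, -0.7700]
q̇ = J⁺·V = [-0.1440, -0.0860, -0.4700, -0.1520, -0.5760, -0.0060]

-0.1440 -0.0860 -0.4700 -0.1520 -0.5760 -0.0060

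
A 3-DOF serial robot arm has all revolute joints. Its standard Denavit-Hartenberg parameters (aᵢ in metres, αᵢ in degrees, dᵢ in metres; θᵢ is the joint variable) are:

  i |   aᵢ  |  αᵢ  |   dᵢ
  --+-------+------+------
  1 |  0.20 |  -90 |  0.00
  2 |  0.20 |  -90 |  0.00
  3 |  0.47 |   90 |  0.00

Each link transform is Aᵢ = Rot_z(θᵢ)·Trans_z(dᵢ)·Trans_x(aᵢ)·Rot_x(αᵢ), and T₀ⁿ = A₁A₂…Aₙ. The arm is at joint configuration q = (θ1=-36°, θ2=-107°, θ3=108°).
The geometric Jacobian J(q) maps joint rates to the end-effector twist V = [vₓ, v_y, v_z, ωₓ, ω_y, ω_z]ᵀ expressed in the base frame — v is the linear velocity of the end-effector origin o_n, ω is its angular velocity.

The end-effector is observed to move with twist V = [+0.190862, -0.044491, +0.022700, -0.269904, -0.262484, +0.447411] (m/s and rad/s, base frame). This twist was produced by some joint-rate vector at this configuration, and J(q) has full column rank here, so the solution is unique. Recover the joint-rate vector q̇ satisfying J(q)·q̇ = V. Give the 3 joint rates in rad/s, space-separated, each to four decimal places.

o_n = [-0.1139, -0.4698, 0.0524]
J₁: ẑ×o_n = [0.4698, -0.1139, 0.0000], ω = ẑ
J2: z=[0.5878, 0.8090, 0.0000] o=[0.1618, -0.1176, 0.0000] → [0.0424, -0.0308, 0.0160, 0.5878, 0.8090, 0.0000]
J3: z=[0.7737, -0.5621, 0.2924] o=[0.1145, -0.0832, 0.1913] → [0.1911, 0.0407, -0.4275, 0.7737, -0.5621, 0.2924]
q̇ = J⁺·V = [0.4670, -0.3710, -0.0670]

0.4670 -0.3710 -0.0670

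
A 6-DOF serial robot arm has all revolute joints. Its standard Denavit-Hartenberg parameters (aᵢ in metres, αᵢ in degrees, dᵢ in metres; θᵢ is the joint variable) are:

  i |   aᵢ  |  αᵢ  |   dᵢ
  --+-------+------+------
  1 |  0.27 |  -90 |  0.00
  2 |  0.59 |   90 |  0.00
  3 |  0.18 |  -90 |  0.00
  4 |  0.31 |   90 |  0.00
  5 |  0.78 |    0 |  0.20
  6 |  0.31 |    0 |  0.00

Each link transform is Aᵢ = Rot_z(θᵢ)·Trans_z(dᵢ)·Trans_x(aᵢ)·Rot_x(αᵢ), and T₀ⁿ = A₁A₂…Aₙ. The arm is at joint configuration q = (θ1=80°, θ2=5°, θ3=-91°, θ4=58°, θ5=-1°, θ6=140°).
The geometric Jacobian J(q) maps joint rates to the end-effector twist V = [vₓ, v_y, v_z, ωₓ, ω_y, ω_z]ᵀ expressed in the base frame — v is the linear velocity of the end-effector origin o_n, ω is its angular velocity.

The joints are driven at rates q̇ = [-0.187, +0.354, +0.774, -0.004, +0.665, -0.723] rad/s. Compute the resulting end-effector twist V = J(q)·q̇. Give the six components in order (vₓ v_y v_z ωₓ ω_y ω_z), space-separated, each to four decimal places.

0.2003 0.7336 -0.3668 -0.3864 0.1307 0.5537

o_n = [0.9641, 0.8239, -0.6843]
J₁: ẑ×o_n = [-0.8239, 0.9641, 0.0000], ω = ẑ
J2: z=[-0.9848, 0.1736, 0.0000] o=[0.0469, 0.2659, 0.0000] → [-0.1188, -0.6739, -0.7088, -0.9848, 0.1736, 0.0000]
J3: z=[0.0151, 0.0858, 0.9962] o=[0.1489, 0.8447, -0.0514] → [-0.0336, 0.8216, -0.0703, 0.0151, 0.0858, 0.9962]
J4: z=[0.1901, 0.9779, -0.0871] o=[0.3256, 0.8104, -0.0511] → [-0.6179, 0.0647, -0.6218, 0.1901, 0.9779, -0.0871]
J5: z=[0.8405, -0.1163, 0.5292] o=[0.4829, 0.7565, -0.3128] → [0.0075, 0.5668, 0.1126, 0.8405, -0.1163, 0.5292]
J6: z=[0.8405, -0.1163, 0.5292] o=[1.0441, 0.5843, -0.8640] → [-0.1477, -0.1934, 0.1920, 0.8405, -0.1163, 0.5292]
V = J·q̇ = [0.2003, 0.7336, -0.3668, -0.3864, 0.1307, 0.5537]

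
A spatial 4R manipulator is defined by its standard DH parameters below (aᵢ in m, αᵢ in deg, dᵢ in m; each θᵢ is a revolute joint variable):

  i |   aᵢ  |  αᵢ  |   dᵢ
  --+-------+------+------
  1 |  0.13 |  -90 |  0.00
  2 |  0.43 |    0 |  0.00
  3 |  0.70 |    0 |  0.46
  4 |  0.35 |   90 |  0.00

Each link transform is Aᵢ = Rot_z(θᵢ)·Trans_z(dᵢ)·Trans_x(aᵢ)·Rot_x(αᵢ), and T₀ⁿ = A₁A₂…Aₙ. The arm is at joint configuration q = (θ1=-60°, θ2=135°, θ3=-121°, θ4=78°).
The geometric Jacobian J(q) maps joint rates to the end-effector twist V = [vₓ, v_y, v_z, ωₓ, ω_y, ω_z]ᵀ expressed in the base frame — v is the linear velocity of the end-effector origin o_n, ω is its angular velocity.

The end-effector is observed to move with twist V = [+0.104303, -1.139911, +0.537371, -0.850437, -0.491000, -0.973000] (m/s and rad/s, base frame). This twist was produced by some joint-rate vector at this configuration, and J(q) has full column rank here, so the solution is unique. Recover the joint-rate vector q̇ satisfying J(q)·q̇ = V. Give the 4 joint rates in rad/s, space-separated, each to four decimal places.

-0.9730 -0.2930 -0.6470 -0.0420

o_n = [0.6448, -0.1969, -0.8232]
J₁: ẑ×o_n = [0.1969, 0.6448, -0.0000], ω = ẑ
J2: z=[0.8660, 0.5000, 0.0000] o=[0.0650, -0.1126, 0.0000] → [-0.4116, 0.7129, -0.3629, 0.8660, 0.5000, 0.0000]
J3: z=[0.8660, 0.5000, 0.0000] o=[-0.0870, 0.1507, -0.3041] → [-0.2596, 0.4496, -0.6670, 0.8660, 0.5000, 0.0000]
J4: z=[0.8660, 0.5000, 0.0000] o=[0.6509, -0.2075, -0.4734] → [-0.1749, 0.3029, 0.0122, 0.8660, 0.5000, 0.0000]
q̇ = J⁺·V = [-0.9730, -0.2930, -0.6470, -0.0420]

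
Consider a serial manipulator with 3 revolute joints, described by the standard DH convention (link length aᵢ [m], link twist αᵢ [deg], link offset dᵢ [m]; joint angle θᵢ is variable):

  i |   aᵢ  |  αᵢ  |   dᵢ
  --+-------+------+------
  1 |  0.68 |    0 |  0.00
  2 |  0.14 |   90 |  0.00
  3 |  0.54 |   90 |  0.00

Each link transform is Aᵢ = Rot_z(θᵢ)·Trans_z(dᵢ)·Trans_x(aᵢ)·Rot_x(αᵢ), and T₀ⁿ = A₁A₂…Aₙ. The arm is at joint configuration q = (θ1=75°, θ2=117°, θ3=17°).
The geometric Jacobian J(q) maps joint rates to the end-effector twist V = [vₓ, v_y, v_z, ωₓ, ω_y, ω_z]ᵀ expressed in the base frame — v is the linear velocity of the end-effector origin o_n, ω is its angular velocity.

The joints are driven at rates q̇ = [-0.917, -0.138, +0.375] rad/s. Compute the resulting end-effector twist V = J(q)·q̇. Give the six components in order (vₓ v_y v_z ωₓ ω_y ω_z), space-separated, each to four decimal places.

0.5162 0.5283 0.1937 -0.0780 0.3668 -1.0550

o_n = [-0.4661, 0.5204, 0.1579]
J₁: ẑ×o_n = [-0.5204, -0.4661, 0.0000], ω = ẑ
J2: z=[0.0000, 0.0000, 1.0000] o=[0.1760, 0.6568, 0.0000] → [0.1365, -0.6421, 0.0000, 0.0000, 0.0000, 1.0000]
J3: z=[-0.2079, 0.9781, 0.0000] o=[0.0391, 0.6277, 0.0000] → [0.1544, 0.0328, 0.5164, -0.2079, 0.9781, 0.0000]
V = J·q̇ = [0.5162, 0.5283, 0.1937, -0.0780, 0.3668, -1.0550]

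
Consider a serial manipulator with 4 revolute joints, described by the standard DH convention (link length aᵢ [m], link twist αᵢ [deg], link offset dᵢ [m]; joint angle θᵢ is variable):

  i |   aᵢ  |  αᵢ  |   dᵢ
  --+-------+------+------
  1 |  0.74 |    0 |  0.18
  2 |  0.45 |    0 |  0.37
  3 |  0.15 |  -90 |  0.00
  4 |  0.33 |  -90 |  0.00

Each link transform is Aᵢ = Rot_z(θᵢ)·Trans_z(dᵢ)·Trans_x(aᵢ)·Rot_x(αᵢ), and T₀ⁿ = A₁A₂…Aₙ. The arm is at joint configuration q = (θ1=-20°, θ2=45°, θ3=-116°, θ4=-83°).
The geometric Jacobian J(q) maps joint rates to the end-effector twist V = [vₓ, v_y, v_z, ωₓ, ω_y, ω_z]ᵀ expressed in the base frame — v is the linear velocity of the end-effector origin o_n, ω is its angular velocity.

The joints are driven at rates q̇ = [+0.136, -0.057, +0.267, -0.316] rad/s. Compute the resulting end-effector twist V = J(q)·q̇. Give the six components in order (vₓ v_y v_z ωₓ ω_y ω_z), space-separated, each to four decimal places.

o_n = [1.0999, -0.2531, 0.8775]
J₁: ẑ×o_n = [0.2531, 1.0999, -0.0000], ω = ẑ
J2: z=[0.0000, 0.0000, 1.0000] o=[0.6954, -0.2531, 0.1800] → [0.0000, 0.4045, -0.0000, 0.0000, 0.0000, 1.0000]
J3: z=[0.0000, 0.0000, 1.0000] o=[1.1032, -0.0629, 0.5500] → [0.1902, -0.0033, 0.0000, 0.0000, 0.0000, 1.0000]
J4: z=[0.9998, -0.0175, 0.0000] o=[1.1006, -0.2129, 0.5500] → [-0.0057, -0.3275, -0.0402, 0.9998, -0.0175, 0.0000]
V = J·q̇ = [0.0870, 0.2291, 0.0127, -0.3160, 0.0055, 0.3460]

0.0870 0.2291 0.0127 -0.3160 0.0055 0.3460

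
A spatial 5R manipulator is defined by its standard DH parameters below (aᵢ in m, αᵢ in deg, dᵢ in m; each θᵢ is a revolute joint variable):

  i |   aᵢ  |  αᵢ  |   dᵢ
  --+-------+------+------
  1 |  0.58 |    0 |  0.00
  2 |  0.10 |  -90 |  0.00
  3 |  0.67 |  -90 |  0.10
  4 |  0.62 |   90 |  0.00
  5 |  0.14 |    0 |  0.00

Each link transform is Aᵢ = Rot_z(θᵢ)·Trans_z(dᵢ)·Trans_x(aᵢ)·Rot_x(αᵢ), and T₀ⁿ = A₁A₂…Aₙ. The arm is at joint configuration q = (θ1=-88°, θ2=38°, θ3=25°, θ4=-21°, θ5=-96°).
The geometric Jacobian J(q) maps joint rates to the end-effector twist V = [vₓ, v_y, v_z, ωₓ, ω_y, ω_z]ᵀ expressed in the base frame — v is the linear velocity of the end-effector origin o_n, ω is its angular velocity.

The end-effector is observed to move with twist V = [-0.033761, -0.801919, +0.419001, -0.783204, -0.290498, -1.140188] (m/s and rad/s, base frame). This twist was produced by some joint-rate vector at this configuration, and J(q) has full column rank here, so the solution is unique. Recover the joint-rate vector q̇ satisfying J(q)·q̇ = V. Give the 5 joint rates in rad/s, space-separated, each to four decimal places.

o_n = [1.0847, -1.3551, -0.3958]
J₁: ẑ×o_n = [1.3551, 1.0847, -0.0000], ω = ẑ
J2: z=[0.0000, 0.0000, 1.0000] o=[0.0202, -0.5796, 0.0000] → [0.7755, 1.0645, -0.0000, 0.0000, 0.0000, 1.0000]
J3: z=[0.7660, 0.6428, 0.0000] o=[0.0845, -0.6563, 0.0000] → [-0.2544, 0.3032, -1.1783, 0.7660, 0.6428, 0.0000]
J4: z=[-0.2717, 0.3237, -0.9063] o=[0.5514, -1.0571, -0.2832] → [-0.3066, -0.5139, -0.0917, -0.2717, 0.3237, -0.9063]
J5: z=[0.5064, 0.8489, 0.1515] o=[1.0588, -1.3162, -0.5278] → [0.1179, -0.0629, -0.0417, 0.5064, 0.8489, 0.1515]
q̇ = J⁺·V = [0.6220, -0.8240, -0.4170, 0.9690, -0.3960]

0.6220 -0.8240 -0.4170 0.9690 -0.3960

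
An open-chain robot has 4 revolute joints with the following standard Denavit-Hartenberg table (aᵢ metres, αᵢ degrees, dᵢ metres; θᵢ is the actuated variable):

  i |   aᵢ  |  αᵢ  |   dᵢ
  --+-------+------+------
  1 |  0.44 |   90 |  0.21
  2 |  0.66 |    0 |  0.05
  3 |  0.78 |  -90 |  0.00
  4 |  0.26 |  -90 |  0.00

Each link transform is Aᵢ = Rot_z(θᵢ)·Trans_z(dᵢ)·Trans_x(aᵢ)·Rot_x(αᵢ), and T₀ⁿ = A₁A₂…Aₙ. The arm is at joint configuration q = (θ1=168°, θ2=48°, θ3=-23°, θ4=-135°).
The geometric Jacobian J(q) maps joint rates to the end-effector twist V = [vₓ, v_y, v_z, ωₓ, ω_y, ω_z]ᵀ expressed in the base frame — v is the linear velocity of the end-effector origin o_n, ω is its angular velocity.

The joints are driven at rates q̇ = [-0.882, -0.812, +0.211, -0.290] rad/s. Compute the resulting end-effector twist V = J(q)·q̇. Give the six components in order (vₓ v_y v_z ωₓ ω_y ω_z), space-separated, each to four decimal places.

o_n = [-1.3422, 0.5244, 0.9524]
J₁: ẑ×o_n = [-0.5244, -1.3422, 0.0000], ω = ẑ
J2: z=[0.2079, 0.9781, 0.0000] o=[-0.4304, 0.0915, 0.2100] → [0.7262, -0.1544, 0.9819, 0.2079, 0.9781, 0.0000]
J3: z=[0.2079, 0.9781, 0.0000] o=[-0.8520, 0.2322, 0.7005] → [0.2464, -0.0524, 0.5403, 0.2079, 0.9781, 0.0000]
J4: z=[0.4134, -0.0879, 0.9063] o=[-1.5434, 0.3792, 1.0301] → [-0.1248, 0.2145, 0.0777, 0.4134, -0.0879, 0.9063]
V = J·q̇ = [-0.0390, 1.2359, -0.7059, -0.2448, -0.5624, -1.1448]

-0.0390 1.2359 -0.7059 -0.2448 -0.5624 -1.1448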